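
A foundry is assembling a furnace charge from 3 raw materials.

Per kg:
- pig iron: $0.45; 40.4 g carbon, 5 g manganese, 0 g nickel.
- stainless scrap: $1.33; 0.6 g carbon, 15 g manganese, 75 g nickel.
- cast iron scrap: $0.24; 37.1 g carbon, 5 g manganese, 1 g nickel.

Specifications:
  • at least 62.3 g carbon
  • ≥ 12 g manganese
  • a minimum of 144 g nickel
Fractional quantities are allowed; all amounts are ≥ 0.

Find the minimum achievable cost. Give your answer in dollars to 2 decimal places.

This is a linear program. Let x1 = kg of pig iron, x2 = kg of stainless scrap, x3 = kg of cast iron scrap.
Minimize 0.45x1 + 1.33x2 + 0.24x3 s.t.:
  40.4x1 + 0.6x2 + 37.1x3 ≥ 62.3   (carbon)
  5x1 + 15x2 + 5x3 ≥ 12   (manganese)
  75x2 + 1x3 ≥ 144   (nickel)
  x1, x2, x3 ≥ 0.
The optimal basis is {stainless scrap, cast iron scrap}; pig iron drops out. Binding constraints: carbon and nickel.
So stainless scrap = 1.898 kg, cast iron scrap = 1.649 kg.
Total cost: 1.33·1.898 + 0.24·1.649 = 2.9201.

$2.92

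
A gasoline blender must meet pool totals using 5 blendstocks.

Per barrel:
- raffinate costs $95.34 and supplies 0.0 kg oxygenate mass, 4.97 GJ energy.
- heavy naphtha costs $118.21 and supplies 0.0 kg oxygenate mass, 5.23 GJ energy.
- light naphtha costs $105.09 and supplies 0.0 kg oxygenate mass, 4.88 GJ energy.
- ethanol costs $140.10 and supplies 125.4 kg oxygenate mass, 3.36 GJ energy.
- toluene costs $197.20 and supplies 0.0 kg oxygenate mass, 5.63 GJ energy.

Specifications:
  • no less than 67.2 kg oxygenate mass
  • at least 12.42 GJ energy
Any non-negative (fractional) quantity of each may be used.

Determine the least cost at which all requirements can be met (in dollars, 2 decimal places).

Set it up as a linear program. Let x1 = barrels of raffinate, x2 = barrels of heavy naphtha, x3 = barrels of light naphtha, x4 = barrels of ethanol, x5 = barrels of toluene.
min 95.34x1 + 118.21x2 + 105.09x3 + 140.1x4 + 197.2x5 with:
  125.4x4 ≥ 67.2   (oxygenate mass)
  4.97x1 + 5.23x2 + 4.88x3 + 3.36x4 + 5.63x5 ≥ 12.42   (energy)
  x1, x2, x3, x4, x5 ≥ 0.
The cheapest feasible vertex uses only raffinate, ethanol; heavy naphtha, light naphtha, toluene are not used. Binding constraints: oxygenate mass and energy.
So raffinate = 2.1367 barrels, ethanol = 0.53589 barrels.
Total cost: 95.34·2.1367 + 140.1·0.53589 = 278.7912.

$278.79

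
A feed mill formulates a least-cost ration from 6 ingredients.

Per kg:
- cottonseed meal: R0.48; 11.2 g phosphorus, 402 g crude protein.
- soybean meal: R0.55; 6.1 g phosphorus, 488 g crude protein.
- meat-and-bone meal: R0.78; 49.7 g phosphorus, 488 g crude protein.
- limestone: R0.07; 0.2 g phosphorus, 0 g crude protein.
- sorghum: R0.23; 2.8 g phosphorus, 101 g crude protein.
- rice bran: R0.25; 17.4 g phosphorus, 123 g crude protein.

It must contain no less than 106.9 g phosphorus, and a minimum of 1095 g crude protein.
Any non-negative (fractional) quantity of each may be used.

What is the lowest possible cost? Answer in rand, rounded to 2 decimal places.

Treat it as an LP. Let x1 = kg of cottonseed meal, x2 = kg of soybean meal, x3 = kg of meat-and-bone meal, x4 = kg of limestone, x5 = kg of sorghum, x6 = kg of rice bran.
Minimise 0.48x1 + 0.55x2 + 0.78x3 + 0.07x4 + 0.23x5 + 0.25x6 subject to:
  11.2x1 + 6.1x2 + 49.7x3 + 0.2x4 + 2.8x5 + 17.4x6 ≥ 106.9   (phosphorus)
  402x1 + 488x2 + 488x3 + 101x5 + 123x6 ≥ 1095   (crude protein)
  x1, x2, x3, x4, x5, x6 ≥ 0.
At the optimum only cottonseed meal, meat-and-bone meal are positive (soybean meal, limestone, sorghum, rice bran = 0). Binding constraints: phosphorus and crude protein.
Optimal quantities: cottonseed meal = 0.15532 kg, meat-and-bone meal = 2.1159 kg.
Objective = 0.48·0.15532 + 0.78·2.1159 = 1.72496.

R1.72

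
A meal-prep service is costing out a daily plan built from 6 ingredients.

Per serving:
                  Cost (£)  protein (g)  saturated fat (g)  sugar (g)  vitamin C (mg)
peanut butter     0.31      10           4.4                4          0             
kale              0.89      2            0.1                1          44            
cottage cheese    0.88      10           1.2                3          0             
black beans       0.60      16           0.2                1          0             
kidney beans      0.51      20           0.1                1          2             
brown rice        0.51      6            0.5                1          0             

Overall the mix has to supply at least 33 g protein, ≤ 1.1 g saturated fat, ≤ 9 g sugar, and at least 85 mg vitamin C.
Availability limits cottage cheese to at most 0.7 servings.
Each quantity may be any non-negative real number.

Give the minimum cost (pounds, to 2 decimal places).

£2.41

Let x1 = servings of peanut butter, x2 = servings of kale, x3 = servings of cottage cheese, x4 = servings of black beans, x5 = servings of kidney beans, x6 = servings of brown rice.
Minimise 0.31x1 + 0.89x2 + 0.88x3 + 0.6x4 + 0.51x5 + 0.51x6 subject to:
  10x1 + 2x2 + 10x3 + 16x4 + 20x5 + 6x6 ≥ 33   (protein)
  4.4x1 + 0.1x2 + 1.2x3 + 0.2x4 + 0.1x5 + 0.5x6 ≤ 1.1   (saturated fat)
  4x1 + 1x2 + 3x3 + 1x4 + 1x5 + 1x6 ≤ 9   (sugar)
  44x2 + 2x5 ≥ 85   (vitamin C)
  x3 ≤ 0.7
  x1, x2, x3, x4, x5, x6 ≥ 0.
The optimal basis is {kale, kidney beans}; peanut butter, cottage cheese, black beans, brown rice drop out. There the protein and vitamin C constraints are tight.
Solving gives x2 = 1.865, x5 = 1.463.
Cost = 0.89·1.865 + 0.51·1.463 = 2.4060.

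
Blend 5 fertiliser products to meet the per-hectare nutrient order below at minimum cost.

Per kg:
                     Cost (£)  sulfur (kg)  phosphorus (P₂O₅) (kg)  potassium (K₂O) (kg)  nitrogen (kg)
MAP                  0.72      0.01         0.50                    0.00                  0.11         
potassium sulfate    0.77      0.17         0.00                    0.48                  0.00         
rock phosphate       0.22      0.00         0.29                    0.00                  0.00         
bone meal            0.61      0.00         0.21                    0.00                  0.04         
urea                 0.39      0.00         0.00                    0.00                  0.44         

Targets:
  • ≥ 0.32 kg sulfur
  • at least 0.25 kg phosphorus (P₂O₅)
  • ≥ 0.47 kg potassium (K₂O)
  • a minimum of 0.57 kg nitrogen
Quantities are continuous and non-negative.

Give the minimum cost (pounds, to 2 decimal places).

Set it up as a linear program. Let x1 = kg of MAP, x2 = kg of potassium sulfate, x3 = kg of rock phosphate, x4 = kg of bone meal, x5 = kg of urea.
min 0.72x1 + 0.77x2 + 0.22x3 + 0.61x4 + 0.39x5 s.t.:
  0.01x1 + 0.17x2 ≥ 0.32   (sulfur)
  0.5x1 + 0.29x3 + 0.21x4 ≥ 0.25   (phosphorus (P₂O₅))
  0.48x2 ≥ 0.47   (potassium (K₂O))
  0.11x1 + 0.04x4 + 0.44x5 ≥ 0.57   (nitrogen)
  x1, x2, x3, x4, x5 ≥ 0.
The minimum-cost mix takes nothing from MAP, bone meal — only potassium sulfate, rock phosphate, urea. Binding constraints: sulfur, phosphorus (P₂O₅), nitrogen.
Optimal quantities: potassium sulfate = 1.882 kg, rock phosphate = 0.8621 kg, urea = 1.295 kg.
Cost = 0.77·1.882 + 0.22·0.8621 + 0.39·1.295 = 2.1439.

£2.14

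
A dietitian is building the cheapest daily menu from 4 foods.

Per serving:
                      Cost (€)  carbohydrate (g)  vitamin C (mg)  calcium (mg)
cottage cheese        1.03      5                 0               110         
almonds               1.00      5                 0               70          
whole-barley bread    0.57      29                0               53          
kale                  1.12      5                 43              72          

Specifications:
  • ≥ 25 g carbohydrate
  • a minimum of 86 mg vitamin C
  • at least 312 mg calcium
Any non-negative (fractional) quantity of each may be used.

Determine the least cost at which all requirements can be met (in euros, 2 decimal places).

€3.83

Let x1 = servings of cottage cheese, x2 = servings of almonds, x3 = servings of whole-barley bread, x4 = servings of kale.
Minimize 1.03x1 + 1x2 + 0.57x3 + 1.12x4 with:
  5x1 + 5x2 + 29x3 + 5x4 ≥ 25   (carbohydrate)
  43x4 ≥ 86   (vitamin C)
  110x1 + 70x2 + 53x3 + 72x4 ≥ 312   (calcium)
  x1, x2, x3, x4 ≥ 0.
The optimal basis is {cottage cheese, whole-barley bread, kale}; almonds drops out. There the carbohydrate, vitamin C, calcium constraints are tight.
So cottage cheese = 1.394 servings, whole-barley bread = 0.2769 servings, kale = 2 servings.
Cost = 1.03·1.394 + 0.57·0.2769 + 1.12·2 = 3.8337.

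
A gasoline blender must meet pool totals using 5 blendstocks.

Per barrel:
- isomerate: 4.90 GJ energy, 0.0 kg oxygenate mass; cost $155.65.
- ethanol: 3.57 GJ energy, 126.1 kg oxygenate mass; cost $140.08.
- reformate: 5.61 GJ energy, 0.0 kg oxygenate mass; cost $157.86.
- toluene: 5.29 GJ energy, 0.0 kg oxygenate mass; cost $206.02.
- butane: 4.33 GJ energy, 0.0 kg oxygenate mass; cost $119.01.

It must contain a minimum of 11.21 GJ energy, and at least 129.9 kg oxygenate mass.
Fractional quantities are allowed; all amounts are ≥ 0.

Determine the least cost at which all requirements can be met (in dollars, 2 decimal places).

Set it up as a linear program. Let x1 = barrels of isomerate, x2 = barrels of ethanol, x3 = barrels of reformate, x4 = barrels of toluene, x5 = barrels of butane.
Minimise 155.65x1 + 140.08x2 + 157.86x3 + 206.02x4 + 119.01x5 s.t.:
  4.9x1 + 3.57x2 + 5.61x3 + 5.29x4 + 4.33x5 ≥ 11.21   (energy)
  126.1x2 ≥ 129.9   (oxygenate mass)
  x1, x2, x3, x4, x5 ≥ 0.
The minimum-cost mix takes nothing from isomerate, reformate, toluene — only ethanol, butane. There the energy and oxygenate mass constraints are tight.
That vertex is x2 = 1.0301, x5 = 1.7396.
Total cost: 140.08·1.0301 + 119.01·1.7396 = 351.3262.

$351.33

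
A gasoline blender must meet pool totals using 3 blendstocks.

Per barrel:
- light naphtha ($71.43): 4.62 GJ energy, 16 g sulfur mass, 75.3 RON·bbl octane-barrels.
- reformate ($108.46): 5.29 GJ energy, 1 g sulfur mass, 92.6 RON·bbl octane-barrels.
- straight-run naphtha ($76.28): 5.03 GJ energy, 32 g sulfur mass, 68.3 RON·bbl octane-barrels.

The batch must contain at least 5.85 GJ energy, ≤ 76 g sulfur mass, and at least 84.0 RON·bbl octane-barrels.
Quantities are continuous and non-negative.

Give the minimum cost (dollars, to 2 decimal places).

$89.21

Treat it as an LP. Let x1 = barrels of light naphtha, x2 = barrels of reformate, x3 = barrels of straight-run naphtha.
Minimize 71.43x1 + 108.46x2 + 76.28x3 s.t.:
  4.62x1 + 5.29x2 + 5.03x3 ≥ 5.85   (energy)
  16x1 + 1x2 + 32x3 ≤ 76   (sulfur mass)
  75.3x1 + 92.6x2 + 68.3x3 ≥ 84   (octane-barrels)
  x1, x2, x3 ≥ 0.
The cheapest feasible vertex uses only light naphtha, straight-run naphtha; reformate is not used. There the energy and octane-barrels constraints are tight.
That vertex is x1 = 0.3633, x3 = 0.8293.
Total cost: 71.43·0.3633 + 76.28·0.8293 = 89.2095.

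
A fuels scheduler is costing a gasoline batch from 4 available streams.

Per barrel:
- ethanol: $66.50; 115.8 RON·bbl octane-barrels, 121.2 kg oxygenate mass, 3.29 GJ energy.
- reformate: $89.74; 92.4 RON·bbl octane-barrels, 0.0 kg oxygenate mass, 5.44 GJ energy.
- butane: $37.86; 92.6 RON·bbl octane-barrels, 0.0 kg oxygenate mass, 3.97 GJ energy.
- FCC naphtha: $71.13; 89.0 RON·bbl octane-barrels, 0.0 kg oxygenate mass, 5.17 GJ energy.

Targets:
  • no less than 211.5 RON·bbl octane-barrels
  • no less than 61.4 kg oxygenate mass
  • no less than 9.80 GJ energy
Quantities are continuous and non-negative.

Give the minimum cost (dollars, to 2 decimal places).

$111.25

Let x1 = barrels of ethanol, x2 = barrels of reformate, x3 = barrels of butane, x4 = barrels of FCC naphtha.
Minimize 66.5x1 + 89.74x2 + 37.86x3 + 71.13x4 subject to:
  115.8x1 + 92.4x2 + 92.6x3 + 89x4 ≥ 211.5   (octane-barrels)
  121.2x1 ≥ 61.4   (oxygenate mass)
  3.29x1 + 5.44x2 + 3.97x3 + 5.17x4 ≥ 9.8   (energy)
  x1, x2, x3, x4 ≥ 0.
The optimal basis is {ethanol, butane}; reformate, FCC naphtha drop out. Binding constraints: oxygenate mass and energy.
Optimal quantities: ethanol = 0.5066 barrels, butane = 2.0487 barrels.
Total cost: 66.5·0.5066 + 37.86·2.0487 = 111.2527.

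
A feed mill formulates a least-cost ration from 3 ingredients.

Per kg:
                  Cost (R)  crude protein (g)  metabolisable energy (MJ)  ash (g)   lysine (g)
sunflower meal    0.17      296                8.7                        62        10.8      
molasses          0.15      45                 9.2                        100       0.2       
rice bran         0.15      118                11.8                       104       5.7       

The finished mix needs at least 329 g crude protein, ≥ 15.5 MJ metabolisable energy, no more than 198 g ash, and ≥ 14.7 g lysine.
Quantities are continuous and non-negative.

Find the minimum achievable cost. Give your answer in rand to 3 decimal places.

R0.262

Set it up as a linear program. Let x1 = kg of sunflower meal, x2 = kg of molasses, x3 = kg of rice bran.
Minimize 0.17x1 + 0.15x2 + 0.15x3 with:
  296x1 + 45x2 + 118x3 ≥ 329   (crude protein)
  8.7x1 + 9.2x2 + 11.8x3 ≥ 15.5   (metabolisable energy)
  62x1 + 100x2 + 104x3 ≤ 198   (ash)
  10.8x1 + 0.2x2 + 5.7x3 ≥ 14.7   (lysine)
  x1, x2, x3 ≥ 0.
At the optimum only sunflower meal, rice bran are positive (molasses = 0). There the metabolisable energy and lysine constraints are tight.
Optimal quantities: sunflower meal = 1.093 kg, rice bran = 0.5075 kg.
Cost = 0.17·1.093 + 0.15·0.5075 = 0.26194.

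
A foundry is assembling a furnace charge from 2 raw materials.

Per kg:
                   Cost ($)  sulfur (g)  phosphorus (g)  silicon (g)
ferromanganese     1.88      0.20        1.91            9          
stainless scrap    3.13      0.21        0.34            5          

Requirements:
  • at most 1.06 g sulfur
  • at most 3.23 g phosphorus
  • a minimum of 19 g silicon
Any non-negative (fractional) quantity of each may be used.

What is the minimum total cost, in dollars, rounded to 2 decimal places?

Let x1 = kg of ferromanganese, x2 = kg of stainless scrap.
min 1.88x1 + 3.13x2 s.t.:
  0.2x1 + 0.21x2 ≤ 1.06   (sulfur)
  1.91x1 + 0.34x2 ≤ 3.23   (phosphorus)
  9x1 + 5x2 ≥ 19   (silicon)
  x1, x2 ≥ 0.
Both inputs are positive at the optimum. There the phosphorus and silicon constraints are tight.
So ferromanganese = 1.493 kg, stainless scrap = 1.112 kg.
Objective = 1.88·1.493 + 3.13·1.112 = 6.2874.

$6.29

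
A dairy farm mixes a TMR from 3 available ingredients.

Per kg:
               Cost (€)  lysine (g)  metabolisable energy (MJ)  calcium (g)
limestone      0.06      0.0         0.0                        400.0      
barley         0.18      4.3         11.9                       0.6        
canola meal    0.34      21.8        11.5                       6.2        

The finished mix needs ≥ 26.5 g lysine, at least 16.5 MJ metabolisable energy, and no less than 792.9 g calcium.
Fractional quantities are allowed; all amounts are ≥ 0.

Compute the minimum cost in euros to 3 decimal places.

€0.561

Treat it as an LP. Let x1 = kg of limestone, x2 = kg of barley, x3 = kg of canola meal.
min 0.06x1 + 0.18x2 + 0.34x3 subject to:
  4.3x2 + 21.8x3 ≥ 26.5   (lysine)
  11.9x2 + 11.5x3 ≥ 16.5   (metabolisable energy)
  400x1 + 0.6x2 + 6.2x3 ≥ 792.9   (calcium)
  x1, x2, x3 ≥ 0.
All 3 inputs are positive at the optimum. There the lysine, metabolisable energy, calcium constraints are tight.
So limestone = 1.964 kg, barley = 0.2617 kg, canola meal = 1.164 kg.
Cost = 0.06·1.964 + 0.18·0.2617 + 0.34·1.164 = 0.56071.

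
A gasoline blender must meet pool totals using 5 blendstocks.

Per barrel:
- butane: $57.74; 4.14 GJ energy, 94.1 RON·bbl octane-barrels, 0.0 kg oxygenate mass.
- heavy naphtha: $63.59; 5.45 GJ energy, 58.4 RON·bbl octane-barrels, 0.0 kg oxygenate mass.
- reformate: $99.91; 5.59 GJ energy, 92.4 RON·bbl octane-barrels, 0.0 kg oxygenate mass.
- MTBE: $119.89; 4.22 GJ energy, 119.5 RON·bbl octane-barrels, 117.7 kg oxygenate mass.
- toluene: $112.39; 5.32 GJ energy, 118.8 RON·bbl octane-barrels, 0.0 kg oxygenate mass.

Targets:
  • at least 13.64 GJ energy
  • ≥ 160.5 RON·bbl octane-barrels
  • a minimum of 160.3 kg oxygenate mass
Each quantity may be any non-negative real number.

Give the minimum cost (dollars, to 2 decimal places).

$255.37

Treat it as an LP. Let x1 = barrels of butane, x2 = barrels of heavy naphtha, x3 = barrels of reformate, x4 = barrels of MTBE, x5 = barrels of toluene.
min 57.74x1 + 63.59x2 + 99.91x3 + 119.89x4 + 112.39x5 with:
  4.14x1 + 5.45x2 + 5.59x3 + 4.22x4 + 5.32x5 ≥ 13.64   (energy)
  94.1x1 + 58.4x2 + 92.4x3 + 119.5x4 + 118.8x5 ≥ 160.5   (octane-barrels)
  117.7x4 ≥ 160.3   (oxygenate mass)
  x1, x2, x3, x4, x5 ≥ 0.
At the optimum only heavy naphtha, MTBE are positive (butane, reformate, toluene = 0). Binding constraints: energy and oxygenate mass.
That vertex is x2 = 1.448, x4 = 1.362.
Total cost: 63.59·1.448 + 119.89·1.362 = 255.3685.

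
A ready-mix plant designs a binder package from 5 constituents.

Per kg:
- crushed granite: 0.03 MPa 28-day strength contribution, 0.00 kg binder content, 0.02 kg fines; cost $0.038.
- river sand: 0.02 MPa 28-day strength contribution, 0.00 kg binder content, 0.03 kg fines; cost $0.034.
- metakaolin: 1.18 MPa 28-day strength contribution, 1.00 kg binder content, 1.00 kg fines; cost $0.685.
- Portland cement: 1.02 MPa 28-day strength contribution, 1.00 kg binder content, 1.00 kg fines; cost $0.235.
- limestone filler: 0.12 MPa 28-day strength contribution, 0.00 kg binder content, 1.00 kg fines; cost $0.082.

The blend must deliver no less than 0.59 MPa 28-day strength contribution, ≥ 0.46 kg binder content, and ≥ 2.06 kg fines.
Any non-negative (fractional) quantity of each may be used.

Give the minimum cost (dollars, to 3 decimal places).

$0.239

Let x1 = kg of crushed granite, x2 = kg of river sand, x3 = kg of metakaolin, x4 = kg of Portland cement, x5 = kg of limestone filler.
Minimize 0.038x1 + 0.034x2 + 0.685x3 + 0.235x4 + 0.082x5 subject to:
  0.03x1 + 0.02x2 + 1.18x3 + 1.02x4 + 0.12x5 ≥ 0.59   (28-day strength contribution)
  1x3 + 1x4 ≥ 0.46   (binder content)
  0.02x1 + 0.03x2 + 1x3 + 1x4 + 1x5 ≥ 2.06   (fines)
  x1, x2, x3, x4, x5 ≥ 0.
The minimum-cost mix takes nothing from crushed granite, river sand, metakaolin — only Portland cement, limestone filler. The binder content and fines requirements are met with equality.
Solving gives x4 = 0.46, x5 = 1.6.
Objective = 0.235·0.46 + 0.082·1.6 = 0.23930.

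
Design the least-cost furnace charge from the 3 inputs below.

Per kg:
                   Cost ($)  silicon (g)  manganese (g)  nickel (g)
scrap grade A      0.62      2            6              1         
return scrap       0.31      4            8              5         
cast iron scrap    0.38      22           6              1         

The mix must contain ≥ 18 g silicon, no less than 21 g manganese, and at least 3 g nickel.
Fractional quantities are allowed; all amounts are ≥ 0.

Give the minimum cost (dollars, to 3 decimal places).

This is a linear program. Let x1 = kg of scrap grade A, x2 = kg of return scrap, x3 = kg of cast iron scrap.
Minimize 0.62x1 + 0.31x2 + 0.38x3 with:
  2x1 + 4x2 + 22x3 ≥ 18   (silicon)
  6x1 + 8x2 + 6x3 ≥ 21   (manganese)
  1x1 + 5x2 + 1x3 ≥ 3   (nickel)
  x1, x2, x3 ≥ 0.
The minimum-cost mix takes nothing from scrap grade A — only return scrap, cast iron scrap. Binding constraints: silicon and manganese.
That vertex is x2 = 2.329, x3 = 0.3947.
Total cost: 0.31·2.329 + 0.38·0.3947 = 0.87198.

$0.872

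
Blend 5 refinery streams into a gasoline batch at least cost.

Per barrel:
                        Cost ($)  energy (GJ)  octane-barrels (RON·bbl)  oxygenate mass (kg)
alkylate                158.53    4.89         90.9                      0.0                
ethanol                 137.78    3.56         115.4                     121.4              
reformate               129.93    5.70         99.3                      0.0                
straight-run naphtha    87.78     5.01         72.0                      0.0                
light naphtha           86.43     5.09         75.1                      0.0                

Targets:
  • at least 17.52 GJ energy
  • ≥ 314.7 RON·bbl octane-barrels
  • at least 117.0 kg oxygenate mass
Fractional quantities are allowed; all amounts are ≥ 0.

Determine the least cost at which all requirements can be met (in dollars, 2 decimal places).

Let x1 = barrels of alkylate, x2 = barrels of ethanol, x3 = barrels of reformate, x4 = barrels of straight-run naphtha, x5 = barrels of light naphtha.
min 158.53x1 + 137.78x2 + 129.93x3 + 87.78x4 + 86.43x5 with:
  4.89x1 + 3.56x2 + 5.7x3 + 5.01x4 + 5.09x5 ≥ 17.52   (energy)
  90.9x1 + 115.4x2 + 99.3x3 + 72x4 + 75.1x5 ≥ 314.7   (octane-barrels)
  121.4x2 ≥ 117   (oxygenate mass)
  x1, x2, x3, x4, x5 ≥ 0.
The minimum-cost mix takes nothing from alkylate, reformate, straight-run naphtha — only ethanol, light naphtha. There the energy and oxygenate mass constraints are tight.
Solving gives x2 = 0.963756, x5 = 2.76798.
Hence cost = 137.78·0.963756 + 86.43·2.76798 = $372.0228.

$372.02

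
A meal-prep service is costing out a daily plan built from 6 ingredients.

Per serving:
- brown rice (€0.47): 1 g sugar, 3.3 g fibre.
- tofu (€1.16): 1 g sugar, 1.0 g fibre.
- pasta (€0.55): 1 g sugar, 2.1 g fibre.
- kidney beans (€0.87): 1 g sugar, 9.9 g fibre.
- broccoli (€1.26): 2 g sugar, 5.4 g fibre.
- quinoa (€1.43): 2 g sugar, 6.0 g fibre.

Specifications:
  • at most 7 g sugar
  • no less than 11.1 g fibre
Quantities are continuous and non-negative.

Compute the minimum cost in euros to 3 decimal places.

€0.975

Set it up as a linear program. Let x1 = servings of brown rice, x2 = servings of tofu, x3 = servings of pasta, x4 = servings of kidney beans, x5 = servings of broccoli, x6 = servings of quinoa.
Minimise 0.47x1 + 1.16x2 + 0.55x3 + 0.87x4 + 1.26x5 + 1.43x6 s.t.:
  1x1 + 1x2 + 1x3 + 1x4 + 2x5 + 2x6 ≤ 7   (sugar)
  3.3x1 + 1x2 + 2.1x3 + 9.9x4 + 5.4x5 + 6x6 ≥ 11.1   (fibre)
  x1, x2, x3, x4, x5, x6 ≥ 0.
The minimum-cost mix takes nothing from brown rice, tofu, pasta, broccoli, quinoa — only kidney beans. Binding constraint: fibre.
Solving gives x4 = 1.121.
Cost = 0.87·1.121 = 0.97527.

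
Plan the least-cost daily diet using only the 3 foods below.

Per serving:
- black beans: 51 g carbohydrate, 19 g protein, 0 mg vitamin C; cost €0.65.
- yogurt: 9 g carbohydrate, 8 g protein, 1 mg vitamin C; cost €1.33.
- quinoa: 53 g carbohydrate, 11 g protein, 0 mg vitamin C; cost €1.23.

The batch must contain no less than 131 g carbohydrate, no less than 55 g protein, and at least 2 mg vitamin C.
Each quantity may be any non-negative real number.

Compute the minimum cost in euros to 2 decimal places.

€4.10

Let x1 = servings of black beans, x2 = servings of yogurt, x3 = servings of quinoa.
Minimize 0.65x1 + 1.33x2 + 1.23x3 s.t.:
  51x1 + 9x2 + 53x3 ≥ 131   (carbohydrate)
  19x1 + 8x2 + 11x3 ≥ 55   (protein)
  1x2 ≥ 2   (vitamin C)
  x1, x2, x3 ≥ 0.
The cheapest feasible vertex uses only black beans, yogurt; quinoa is not used. There the carbohydrate and vitamin C constraints are tight.
Optimal quantities: black beans = 2.216 servings, yogurt = 2 servings.
Total cost: 0.65·2.216 + 1.33·2 = 4.1004.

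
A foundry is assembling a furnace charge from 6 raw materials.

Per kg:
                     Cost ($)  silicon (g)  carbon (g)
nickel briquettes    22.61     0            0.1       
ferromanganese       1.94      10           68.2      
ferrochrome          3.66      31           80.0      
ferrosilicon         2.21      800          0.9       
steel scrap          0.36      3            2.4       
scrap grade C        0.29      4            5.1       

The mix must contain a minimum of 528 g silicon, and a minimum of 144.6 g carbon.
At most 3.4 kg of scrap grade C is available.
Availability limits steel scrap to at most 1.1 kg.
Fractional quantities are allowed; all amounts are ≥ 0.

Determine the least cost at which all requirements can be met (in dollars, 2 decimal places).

Let x1 = kg of nickel briquettes, x2 = kg of ferromanganese, x3 = kg of ferrochrome, x4 = kg of ferrosilicon, x5 = kg of steel scrap, x6 = kg of scrap grade C.
Minimize 22.61x1 + 1.94x2 + 3.66x3 + 2.21x4 + 0.36x5 + 0.29x6 s.t.:
  10x2 + 31x3 + 800x4 + 3x5 + 4x6 ≥ 528   (silicon)
  0.1x1 + 68.2x2 + 80x3 + 0.9x4 + 2.4x5 + 5.1x6 ≥ 144.6   (carbon)
  x6 ≤ 3.4
  x5 ≤ 1.1
  x1, x2, x3, x4, x5, x6 ≥ 0.
The minimum-cost mix takes nothing from nickel briquettes, ferrochrome, steel scrap, scrap grade C — only ferromanganese, ferrosilicon. Binding constraints: silicon and carbon.
That vertex is x2 = 2.112, x4 = 0.6336.
Objective = 1.94·2.112 + 2.21·0.6336 = 5.4975.

$5.50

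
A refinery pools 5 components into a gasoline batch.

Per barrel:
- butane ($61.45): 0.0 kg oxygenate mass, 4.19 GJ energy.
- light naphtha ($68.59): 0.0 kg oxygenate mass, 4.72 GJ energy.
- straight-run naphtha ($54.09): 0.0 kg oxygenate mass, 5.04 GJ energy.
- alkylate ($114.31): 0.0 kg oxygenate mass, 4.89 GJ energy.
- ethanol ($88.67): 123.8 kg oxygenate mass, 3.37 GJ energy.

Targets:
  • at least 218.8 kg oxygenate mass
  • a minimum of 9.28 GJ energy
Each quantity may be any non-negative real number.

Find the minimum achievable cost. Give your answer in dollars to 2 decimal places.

$192.39

Let x1 = barrels of butane, x2 = barrels of light naphtha, x3 = barrels of straight-run naphtha, x4 = barrels of alkylate, x5 = barrels of ethanol.
min 61.45x1 + 68.59x2 + 54.09x3 + 114.31x4 + 88.67x5 subject to:
  123.8x5 ≥ 218.8   (oxygenate mass)
  4.19x1 + 4.72x2 + 5.04x3 + 4.89x4 + 3.37x5 ≥ 9.28   (energy)
  x1, x2, x3, x4, x5 ≥ 0.
The cheapest feasible vertex uses only straight-run naphtha, ethanol; butane, light naphtha, alkylate are not used. Binding constraints: oxygenate mass and energy.
So straight-run naphtha = 0.65952 barrels, ethanol = 1.7674 barrels.
Objective = 54.09·0.65952 + 88.67·1.7674 = 192.3888.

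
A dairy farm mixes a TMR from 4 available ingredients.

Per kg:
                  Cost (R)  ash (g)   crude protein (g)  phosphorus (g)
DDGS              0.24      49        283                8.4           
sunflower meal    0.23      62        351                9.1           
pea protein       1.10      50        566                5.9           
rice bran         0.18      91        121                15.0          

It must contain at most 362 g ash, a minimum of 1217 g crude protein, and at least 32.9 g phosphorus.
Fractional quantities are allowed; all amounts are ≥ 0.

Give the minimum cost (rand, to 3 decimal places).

Let x1 = kg of DDGS, x2 = kg of sunflower meal, x3 = kg of pea protein, x4 = kg of rice bran.
Minimize 0.24x1 + 0.23x2 + 1.1x3 + 0.18x4 subject to:
  49x1 + 62x2 + 50x3 + 91x4 ≤ 362   (ash)
  283x1 + 351x2 + 566x3 + 121x4 ≥ 1217   (crude protein)
  8.4x1 + 9.1x2 + 5.9x3 + 15x4 ≥ 32.9   (phosphorus)
  x1, x2, x3, x4 ≥ 0.
The optimal basis is {sunflower meal, rice bran}; DDGS, pea protein drop out. Binding constraints: crude protein and phosphorus.
Optimal quantities: sunflower meal = 3.428 kg, rice bran = 0.1136 kg.
Hence cost = 0.23·3.428 + 0.18·0.1136 = R0.80889.

R0.809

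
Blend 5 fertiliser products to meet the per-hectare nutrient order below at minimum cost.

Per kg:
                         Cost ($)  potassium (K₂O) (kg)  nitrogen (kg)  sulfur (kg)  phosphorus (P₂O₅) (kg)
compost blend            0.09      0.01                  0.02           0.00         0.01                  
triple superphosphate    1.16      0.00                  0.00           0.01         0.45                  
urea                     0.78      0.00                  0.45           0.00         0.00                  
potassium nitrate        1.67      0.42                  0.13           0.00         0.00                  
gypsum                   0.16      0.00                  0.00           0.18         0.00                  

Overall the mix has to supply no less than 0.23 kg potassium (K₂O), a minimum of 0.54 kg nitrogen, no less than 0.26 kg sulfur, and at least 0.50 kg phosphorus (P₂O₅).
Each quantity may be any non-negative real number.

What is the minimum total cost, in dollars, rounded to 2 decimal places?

Set it up as a linear program. Let x1 = kg of compost blend, x2 = kg of triple superphosphate, x3 = kg of urea, x4 = kg of potassium nitrate, x5 = kg of gypsum.
Minimize 0.09x1 + 1.16x2 + 0.78x3 + 1.67x4 + 0.16x5 s.t.:
  0.01x1 + 0.42x4 ≥ 0.23   (potassium (K₂O))
  0.02x1 + 0.45x3 + 0.13x4 ≥ 0.54   (nitrogen)
  0.01x2 + 0.18x5 ≥ 0.26   (sulfur)
  0.01x1 + 0.45x2 ≥ 0.5   (phosphorus (P₂O₅))
  x1, x2, x3, x4, x5 ≥ 0.
The cheapest feasible vertex uses only compost blend, triple superphosphate, urea, gypsum; potassium nitrate is not used. The potassium (K₂O), nitrogen, sulfur, phosphorus (P₂O₅) requirements are met with equality.
Solving gives x1 = 23, x2 = 0.6, x3 = 0.1778, x5 = 1.411.
Cost = 0.09·23 + 1.16·0.6 + 0.78·0.1778 + 0.16·1.411 = 3.1304.

$3.13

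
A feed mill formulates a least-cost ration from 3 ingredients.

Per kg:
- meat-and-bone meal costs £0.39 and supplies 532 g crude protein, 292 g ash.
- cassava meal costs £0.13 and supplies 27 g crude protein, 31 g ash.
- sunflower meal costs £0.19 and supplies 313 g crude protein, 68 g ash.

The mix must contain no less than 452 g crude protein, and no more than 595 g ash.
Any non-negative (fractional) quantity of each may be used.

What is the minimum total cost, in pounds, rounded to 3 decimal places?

This is a linear program. Let x1 = kg of meat-and-bone meal, x2 = kg of cassava meal, x3 = kg of sunflower meal.
Minimize 0.39x1 + 0.13x2 + 0.19x3 s.t.:
  532x1 + 27x2 + 313x3 ≥ 452   (crude protein)
  292x1 + 31x2 + 68x3 ≤ 595   (ash)
  x1, x2, x3 ≥ 0.
At the optimum only sunflower meal is positive (meat-and-bone meal, cassava meal = 0). There the crude protein constraint is tight.
Optimal quantities: sunflower meal = 1.444 kg.
Hence cost = 0.19·1.444 = £0.27436.

£0.274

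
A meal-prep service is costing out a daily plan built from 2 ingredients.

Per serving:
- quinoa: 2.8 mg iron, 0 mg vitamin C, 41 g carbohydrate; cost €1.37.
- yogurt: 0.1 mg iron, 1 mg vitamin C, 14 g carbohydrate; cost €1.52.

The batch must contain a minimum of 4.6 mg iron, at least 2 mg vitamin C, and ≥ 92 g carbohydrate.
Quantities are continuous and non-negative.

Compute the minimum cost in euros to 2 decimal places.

Let x1 = servings of quinoa, x2 = servings of yogurt.
Minimise 1.37x1 + 1.52x2 s.t.:
  2.8x1 + 0.1x2 ≥ 4.6   (iron)
  1x2 ≥ 2   (vitamin C)
  41x1 + 14x2 ≥ 92   (carbohydrate)
  x1, x2 ≥ 0.
Both inputs are positive at the optimum. The iron and vitamin C requirements are met with equality.
Solving gives x1 = 1.571, x2 = 2.
Hence cost = 1.37·1.571 + 1.52·2 = €5.1923.

€5.19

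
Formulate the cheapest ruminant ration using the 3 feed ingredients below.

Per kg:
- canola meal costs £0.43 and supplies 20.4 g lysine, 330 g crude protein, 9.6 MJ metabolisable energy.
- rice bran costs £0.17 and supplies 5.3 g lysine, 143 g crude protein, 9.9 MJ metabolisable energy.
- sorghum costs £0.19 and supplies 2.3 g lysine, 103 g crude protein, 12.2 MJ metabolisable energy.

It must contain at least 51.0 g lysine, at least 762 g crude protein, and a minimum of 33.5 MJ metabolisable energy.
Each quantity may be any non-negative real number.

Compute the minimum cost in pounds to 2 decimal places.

£1.15

Let x1 = kg of canola meal, x2 = kg of rice bran, x3 = kg of sorghum.
Minimise 0.43x1 + 0.17x2 + 0.19x3 s.t.:
  20.4x1 + 5.3x2 + 2.3x3 ≥ 51   (lysine)
  330x1 + 143x2 + 103x3 ≥ 762   (crude protein)
  9.6x1 + 9.9x2 + 12.2x3 ≥ 33.5   (metabolisable energy)
  x1, x2, x3 ≥ 0.
The optimal basis is {canola meal, rice bran}; sorghum drops out. There the lysine and metabolisable energy constraints are tight.
Optimal quantities: canola meal = 2.167 kg, rice bran = 1.283 kg.
Hence cost = 0.43·2.167 + 0.17·1.283 = £1.1499.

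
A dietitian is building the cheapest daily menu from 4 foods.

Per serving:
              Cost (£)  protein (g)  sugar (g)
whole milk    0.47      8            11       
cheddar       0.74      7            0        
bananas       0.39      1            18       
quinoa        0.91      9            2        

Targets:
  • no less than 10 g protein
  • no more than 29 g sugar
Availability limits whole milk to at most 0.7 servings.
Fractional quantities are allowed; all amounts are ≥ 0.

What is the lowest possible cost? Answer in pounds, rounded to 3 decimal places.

£0.774

Let x1 = servings of whole milk, x2 = servings of cheddar, x3 = servings of bananas, x4 = servings of quinoa.
Minimise 0.47x1 + 0.74x2 + 0.39x3 + 0.91x4 subject to:
  8x1 + 7x2 + 1x3 + 9x4 ≥ 10   (protein)
  11x1 + 18x3 + 2x4 ≤ 29   (sugar)
  x1 ≤ 0.7
  x1, x2, x3, x4 ≥ 0.
The cheapest feasible vertex uses only whole milk, quinoa; cheddar, bananas are not used. There the protein and the whole milk cap constraints are tight.
So whole milk = 0.7 servings, quinoa = 0.4889 servings.
Cost = 0.47·0.7 + 0.91·0.4889 = 0.77390.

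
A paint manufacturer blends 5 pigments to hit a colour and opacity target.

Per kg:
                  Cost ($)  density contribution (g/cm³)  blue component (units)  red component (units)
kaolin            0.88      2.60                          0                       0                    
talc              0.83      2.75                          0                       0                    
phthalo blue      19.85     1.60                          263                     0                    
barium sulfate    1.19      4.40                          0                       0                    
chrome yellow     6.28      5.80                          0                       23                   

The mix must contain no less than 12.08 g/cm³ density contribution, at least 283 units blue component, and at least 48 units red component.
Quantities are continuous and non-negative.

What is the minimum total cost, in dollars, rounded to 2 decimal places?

This is a linear program. Let x1 = kg of kaolin, x2 = kg of talc, x3 = kg of phthalo blue, x4 = kg of barium sulfate, x5 = kg of chrome yellow.
min 0.88x1 + 0.83x2 + 19.85x3 + 1.19x4 + 6.28x5 s.t.:
  2.6x1 + 2.75x2 + 1.6x3 + 4.4x4 + 5.8x5 ≥ 12.08   (density contribution)
  263x3 ≥ 283   (blue component)
  23x5 ≥ 48   (red component)
  x1, x2, x3, x4, x5 ≥ 0.
At the optimum only phthalo blue, chrome yellow are positive (kaolin, talc, barium sulfate = 0). Binding constraints: blue component and red component.
That vertex is x3 = 1.07605, x5 = 2.08696.
Hence cost = 19.85·1.07605 + 6.28·2.08696 = $34.4657.

$34.47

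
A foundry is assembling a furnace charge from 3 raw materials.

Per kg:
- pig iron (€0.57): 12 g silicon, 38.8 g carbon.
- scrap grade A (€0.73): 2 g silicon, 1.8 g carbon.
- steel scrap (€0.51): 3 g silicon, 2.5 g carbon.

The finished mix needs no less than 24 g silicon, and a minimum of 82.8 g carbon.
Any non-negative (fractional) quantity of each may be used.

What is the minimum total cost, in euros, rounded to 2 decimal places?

€1.22

Let x1 = kg of pig iron, x2 = kg of scrap grade A, x3 = kg of steel scrap.
min 0.57x1 + 0.73x2 + 0.51x3 s.t.:
  12x1 + 2x2 + 3x3 ≥ 24   (silicon)
  38.8x1 + 1.8x2 + 2.5x3 ≥ 82.8   (carbon)
  x1, x2, x3 ≥ 0.
At the optimum only pig iron is positive (scrap grade A, steel scrap = 0). Binding constraint: carbon.
Optimal quantities: pig iron = 2.134 kg.
Hence cost = 0.57·2.134 = €1.2164.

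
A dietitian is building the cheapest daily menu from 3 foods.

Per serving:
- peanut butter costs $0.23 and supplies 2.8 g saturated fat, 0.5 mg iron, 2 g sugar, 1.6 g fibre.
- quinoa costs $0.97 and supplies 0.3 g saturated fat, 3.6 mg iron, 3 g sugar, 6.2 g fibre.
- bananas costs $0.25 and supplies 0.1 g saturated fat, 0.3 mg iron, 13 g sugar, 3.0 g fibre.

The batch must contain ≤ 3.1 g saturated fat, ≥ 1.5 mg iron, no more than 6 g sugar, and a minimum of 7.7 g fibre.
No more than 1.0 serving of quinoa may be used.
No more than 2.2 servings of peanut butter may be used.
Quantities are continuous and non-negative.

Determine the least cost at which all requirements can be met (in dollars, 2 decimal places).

Treat it as an LP. Let x1 = servings of peanut butter, x2 = servings of quinoa, x3 = servings of bananas.
Minimize 0.23x1 + 0.97x2 + 0.25x3 with:
  2.8x1 + 0.3x2 + 0.1x3 ≤ 3.1   (saturated fat)
  0.5x1 + 3.6x2 + 0.3x3 ≥ 1.5   (iron)
  2x1 + 3x2 + 13x3 ≤ 6   (sugar)
  1.6x1 + 6.2x2 + 3x3 ≥ 7.7   (fibre)
  x2 ≤ 1
  x1 ≤ 2.2
  x1, x2, x3 ≥ 0.
All 3 inputs are positive at the optimum. There the sugar, fibre, the quinoa cap constraints are tight.
So peanut butter = 0.7095 servings, quinoa = 1 serving, bananas = 0.1216 servings.
Objective = 0.23·0.7095 + 0.97·1 + 0.25·0.1216 = 1.1636.

$1.16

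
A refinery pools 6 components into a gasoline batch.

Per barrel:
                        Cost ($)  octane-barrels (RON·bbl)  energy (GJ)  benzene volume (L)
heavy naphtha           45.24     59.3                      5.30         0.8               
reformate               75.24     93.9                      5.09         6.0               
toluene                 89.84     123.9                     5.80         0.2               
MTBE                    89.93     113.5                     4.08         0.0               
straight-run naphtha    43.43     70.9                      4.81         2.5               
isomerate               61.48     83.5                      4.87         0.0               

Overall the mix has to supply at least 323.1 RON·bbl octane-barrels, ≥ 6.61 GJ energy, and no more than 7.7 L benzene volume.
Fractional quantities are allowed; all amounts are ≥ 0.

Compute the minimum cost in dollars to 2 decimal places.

This is a linear program. Let x1 = barrels of heavy naphtha, x2 = barrels of reformate, x3 = barrels of toluene, x4 = barrels of MTBE, x5 = barrels of straight-run naphtha, x6 = barrels of isomerate.
min 45.24x1 + 75.24x2 + 89.84x3 + 89.93x4 + 43.43x5 + 61.48x6 subject to:
  59.3x1 + 93.9x2 + 123.9x3 + 113.5x4 + 70.9x5 + 83.5x6 ≥ 323.1   (octane-barrels)
  5.3x1 + 5.09x2 + 5.8x3 + 4.08x4 + 4.81x5 + 4.87x6 ≥ 6.61   (energy)
  0.8x1 + 6x2 + 0.2x3 + 2.5x5 ≤ 7.7   (benzene volume)
  x1, x2, x3, x4, x5, x6 ≥ 0.
The optimal basis is {toluene, straight-run naphtha}; heavy naphtha, reformate, MTBE, isomerate drop out. Binding constraints: octane-barrels and benzene volume.
Optimal quantities: toluene = 0.88581 barrels, straight-run naphtha = 3.0091 barrels.
Hence cost = 89.84·0.88581 + 43.43·3.0091 = $210.2664.

$210.27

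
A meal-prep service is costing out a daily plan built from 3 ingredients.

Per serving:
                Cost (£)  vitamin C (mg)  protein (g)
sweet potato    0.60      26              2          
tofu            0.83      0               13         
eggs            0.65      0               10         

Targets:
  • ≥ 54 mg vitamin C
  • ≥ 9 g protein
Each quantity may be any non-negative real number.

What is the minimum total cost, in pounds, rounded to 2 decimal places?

£1.56

This is a linear program. Let x1 = servings of sweet potato, x2 = servings of tofu, x3 = servings of eggs.
Minimise 0.6x1 + 0.83x2 + 0.65x3 with:
  26x1 ≥ 54   (vitamin C)
  2x1 + 13x2 + 10x3 ≥ 9   (protein)
  x1, x2, x3 ≥ 0.
The cheapest feasible vertex uses only sweet potato, tofu; eggs is not used. The vitamin C and protein requirements are met with equality.
Solving gives x1 = 2.077, x2 = 0.3728.
Total cost: 0.6·2.077 + 0.83·0.3728 = 1.5556.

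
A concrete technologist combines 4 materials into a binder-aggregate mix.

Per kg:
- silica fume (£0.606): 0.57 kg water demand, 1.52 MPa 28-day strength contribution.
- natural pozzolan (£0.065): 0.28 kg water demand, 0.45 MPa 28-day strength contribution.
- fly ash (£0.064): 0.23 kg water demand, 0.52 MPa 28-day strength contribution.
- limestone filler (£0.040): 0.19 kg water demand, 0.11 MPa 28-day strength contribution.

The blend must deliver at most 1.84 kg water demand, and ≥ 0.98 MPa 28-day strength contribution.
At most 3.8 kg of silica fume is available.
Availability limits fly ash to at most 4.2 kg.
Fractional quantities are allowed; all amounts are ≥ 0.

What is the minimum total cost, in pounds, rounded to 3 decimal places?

Treat it as an LP. Let x1 = kg of silica fume, x2 = kg of natural pozzolan, x3 = kg of fly ash, x4 = kg of limestone filler.
Minimize 0.606x1 + 0.065x2 + 0.064x3 + 0.04x4 with:
  0.57x1 + 0.28x2 + 0.23x3 + 0.19x4 ≤ 1.84   (water demand)
  1.52x1 + 0.45x2 + 0.52x3 + 0.11x4 ≥ 0.98   (28-day strength contribution)
  x1 ≤ 3.8
  x3 ≤ 4.2
  x1, x2, x3, x4 ≥ 0.
The optimal basis is {fly ash}; silica fume, natural pozzolan, limestone filler drop out. There the 28-day strength contribution constraint is tight.
That vertex is x3 = 1.885.
Total cost: 0.064·1.885 = 0.12064.

£0.121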